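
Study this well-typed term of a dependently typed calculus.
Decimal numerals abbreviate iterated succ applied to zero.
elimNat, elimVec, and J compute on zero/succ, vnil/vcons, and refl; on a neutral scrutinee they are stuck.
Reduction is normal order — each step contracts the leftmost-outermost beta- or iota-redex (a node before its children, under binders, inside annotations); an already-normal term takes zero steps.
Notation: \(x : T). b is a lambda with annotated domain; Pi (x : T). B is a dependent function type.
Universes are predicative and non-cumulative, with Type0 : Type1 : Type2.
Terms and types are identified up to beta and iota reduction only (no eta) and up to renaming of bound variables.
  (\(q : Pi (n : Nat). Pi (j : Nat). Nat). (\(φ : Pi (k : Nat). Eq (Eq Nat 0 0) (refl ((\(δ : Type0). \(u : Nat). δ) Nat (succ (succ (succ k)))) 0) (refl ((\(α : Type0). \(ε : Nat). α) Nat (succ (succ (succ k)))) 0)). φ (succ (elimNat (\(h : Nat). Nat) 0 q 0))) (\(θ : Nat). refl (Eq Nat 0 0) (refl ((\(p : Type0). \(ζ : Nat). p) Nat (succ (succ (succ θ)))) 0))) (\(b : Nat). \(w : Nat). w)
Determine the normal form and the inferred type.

reduced normal form:
  refl (Eq Nat 0 0) (refl Nat 0)
type:
  Eq (Eq Nat 0 0) (refl Nat 0) (refl Nat 0)


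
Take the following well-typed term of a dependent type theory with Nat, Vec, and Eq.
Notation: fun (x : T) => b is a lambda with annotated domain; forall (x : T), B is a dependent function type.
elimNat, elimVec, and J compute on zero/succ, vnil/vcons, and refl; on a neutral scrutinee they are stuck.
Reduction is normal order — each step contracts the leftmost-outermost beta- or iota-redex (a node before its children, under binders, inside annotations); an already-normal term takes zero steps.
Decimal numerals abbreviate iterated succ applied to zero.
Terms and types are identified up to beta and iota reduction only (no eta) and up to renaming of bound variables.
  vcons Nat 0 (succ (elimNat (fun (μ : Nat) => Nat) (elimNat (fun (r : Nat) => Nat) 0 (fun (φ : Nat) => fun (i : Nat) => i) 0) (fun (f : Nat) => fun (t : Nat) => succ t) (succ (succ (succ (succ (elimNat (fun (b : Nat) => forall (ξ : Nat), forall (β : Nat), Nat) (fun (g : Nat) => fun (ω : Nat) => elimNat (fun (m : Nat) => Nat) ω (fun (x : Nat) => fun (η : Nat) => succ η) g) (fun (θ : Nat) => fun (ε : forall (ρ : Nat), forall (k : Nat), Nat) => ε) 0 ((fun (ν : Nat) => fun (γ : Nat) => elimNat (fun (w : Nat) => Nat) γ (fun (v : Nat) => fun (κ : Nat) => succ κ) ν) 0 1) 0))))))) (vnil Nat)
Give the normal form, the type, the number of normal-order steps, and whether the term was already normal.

resulting normal form:
  vcons Nat 0 6 (vnil Nat)
type:
  Vec Nat 1
steps to reach normal form (normal order): 27
already normal: no
first contracted redex: an elimNat iota-redex


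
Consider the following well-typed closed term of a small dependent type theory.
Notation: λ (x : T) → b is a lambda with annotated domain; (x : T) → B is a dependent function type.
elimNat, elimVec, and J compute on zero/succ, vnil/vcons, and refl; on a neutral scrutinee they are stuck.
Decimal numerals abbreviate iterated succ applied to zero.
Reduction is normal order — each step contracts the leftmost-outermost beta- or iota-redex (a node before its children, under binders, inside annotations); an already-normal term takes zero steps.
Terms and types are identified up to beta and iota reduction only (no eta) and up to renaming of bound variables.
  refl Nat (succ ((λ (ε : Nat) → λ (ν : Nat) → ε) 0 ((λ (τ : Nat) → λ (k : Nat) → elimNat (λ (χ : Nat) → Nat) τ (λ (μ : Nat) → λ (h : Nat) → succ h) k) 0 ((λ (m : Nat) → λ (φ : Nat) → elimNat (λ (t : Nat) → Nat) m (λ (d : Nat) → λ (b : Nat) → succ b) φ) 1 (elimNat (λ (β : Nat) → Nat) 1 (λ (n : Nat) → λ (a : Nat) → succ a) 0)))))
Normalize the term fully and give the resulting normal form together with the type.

reduced normal form:
  refl Nat 1
type:
  Eq Nat 1 1
observation: contracting a beta-redex first, the term normalizes in 2 steps.


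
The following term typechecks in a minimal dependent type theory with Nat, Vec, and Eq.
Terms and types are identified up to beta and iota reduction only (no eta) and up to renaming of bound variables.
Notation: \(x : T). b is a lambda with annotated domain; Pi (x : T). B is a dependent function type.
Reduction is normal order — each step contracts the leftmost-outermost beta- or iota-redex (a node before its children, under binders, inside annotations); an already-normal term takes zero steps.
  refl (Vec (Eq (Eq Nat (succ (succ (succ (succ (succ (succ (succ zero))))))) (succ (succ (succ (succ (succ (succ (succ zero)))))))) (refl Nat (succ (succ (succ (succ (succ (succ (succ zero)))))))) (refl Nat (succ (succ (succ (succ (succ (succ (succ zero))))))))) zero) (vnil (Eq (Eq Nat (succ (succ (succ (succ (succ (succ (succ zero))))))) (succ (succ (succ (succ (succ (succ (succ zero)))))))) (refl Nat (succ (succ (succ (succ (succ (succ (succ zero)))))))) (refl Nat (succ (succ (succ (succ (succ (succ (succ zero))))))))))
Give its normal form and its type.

resulting normal form:
  refl (Vec (Eq (Eq Nat (succ (succ (succ (succ (succ (succ (succ zero))))))) (succ (succ (succ (succ (succ (succ (succ zero)))))))) (refl Nat (succ (succ (succ (succ (succ (succ (succ zero)))))))) (refl Nat (succ (succ (succ (succ (succ (succ (succ zero))))))))) zero) (vnil (Eq (Eq Nat (succ (succ (succ (succ (succ (succ (succ zero))))))) (succ (succ (succ (succ (succ (succ (succ zero)))))))) (refl Nat (succ (succ (succ (succ (succ (succ (succ zero)))))))) (refl Nat (succ (succ (succ (succ (succ (succ (succ zero))))))))))
type:
  Eq (Vec (Eq (Eq Nat (succ (succ (succ (succ (succ (succ (succ zero))))))) (succ (succ (succ (succ (succ (succ (succ zero)))))))) (refl Nat (succ (succ (succ (succ (succ (succ (succ zero)))))))) (refl Nat (succ (succ (succ (succ (succ (succ (succ zero))))))))) zero) (vnil (Eq (Eq Nat (succ (succ (succ (succ (succ (succ (succ zero))))))) (succ (succ (succ (succ (succ (succ (succ zero)))))))) (refl Nat (succ (succ (succ (succ (succ (succ (succ zero)))))))) (refl Nat (succ (succ (succ (succ (succ (succ (succ zero)))))))))) (vnil (Eq (Eq Nat (succ (succ (succ (succ (succ (succ (succ zero))))))) (succ (succ (succ (succ (succ (succ (succ zero)))))))) (refl Nat (succ (succ (succ (succ (succ (succ (succ zero)))))))) (refl Nat (succ (succ (succ (succ (succ (succ (succ zero))))))))))
observation: the term is already in normal form.


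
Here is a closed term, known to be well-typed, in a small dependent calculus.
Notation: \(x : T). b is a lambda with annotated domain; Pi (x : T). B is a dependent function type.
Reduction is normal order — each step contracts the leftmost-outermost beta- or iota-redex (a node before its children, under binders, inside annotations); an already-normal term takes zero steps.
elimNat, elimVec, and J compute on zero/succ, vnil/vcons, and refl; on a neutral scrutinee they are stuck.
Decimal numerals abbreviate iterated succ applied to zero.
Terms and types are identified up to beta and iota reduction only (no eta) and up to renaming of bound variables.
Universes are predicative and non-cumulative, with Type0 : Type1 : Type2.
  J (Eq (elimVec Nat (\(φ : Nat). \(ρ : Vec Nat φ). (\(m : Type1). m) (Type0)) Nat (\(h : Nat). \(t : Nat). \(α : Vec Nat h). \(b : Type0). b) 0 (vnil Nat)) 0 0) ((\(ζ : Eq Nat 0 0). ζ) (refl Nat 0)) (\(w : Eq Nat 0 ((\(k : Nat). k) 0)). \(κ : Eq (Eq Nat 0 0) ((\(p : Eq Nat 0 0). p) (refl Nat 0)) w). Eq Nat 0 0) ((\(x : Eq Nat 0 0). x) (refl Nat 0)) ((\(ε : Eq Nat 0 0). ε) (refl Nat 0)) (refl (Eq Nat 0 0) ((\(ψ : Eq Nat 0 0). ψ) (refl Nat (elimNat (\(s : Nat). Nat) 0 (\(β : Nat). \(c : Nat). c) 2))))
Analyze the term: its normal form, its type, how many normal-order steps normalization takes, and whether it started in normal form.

normal form:
  refl Nat 0
inferred type:
  Eq Nat 0 0
normal-order step count: 2
term was already normal: no
first redex: a J iota-redex


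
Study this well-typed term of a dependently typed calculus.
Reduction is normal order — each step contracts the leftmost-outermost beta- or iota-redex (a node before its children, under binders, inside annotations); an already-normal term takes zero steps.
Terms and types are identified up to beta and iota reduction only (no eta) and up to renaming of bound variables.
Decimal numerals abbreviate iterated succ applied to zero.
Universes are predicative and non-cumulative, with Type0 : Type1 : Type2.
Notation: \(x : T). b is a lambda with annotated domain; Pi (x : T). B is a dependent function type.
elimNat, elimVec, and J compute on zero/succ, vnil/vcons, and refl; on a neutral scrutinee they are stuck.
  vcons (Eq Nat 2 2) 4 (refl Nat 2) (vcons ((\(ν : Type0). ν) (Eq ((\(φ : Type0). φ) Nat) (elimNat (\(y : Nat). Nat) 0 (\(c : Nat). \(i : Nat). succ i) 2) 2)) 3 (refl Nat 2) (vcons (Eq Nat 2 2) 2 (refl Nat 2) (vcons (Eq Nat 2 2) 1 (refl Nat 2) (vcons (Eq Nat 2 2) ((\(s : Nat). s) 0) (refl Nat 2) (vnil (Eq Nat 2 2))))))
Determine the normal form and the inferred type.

normal form:
  vcons (Eq Nat 2 2) 4 (refl Nat 2) (vcons (Eq Nat 2 2) 3 (refl Nat 2) (vcons (Eq Nat 2 2) 2 (refl Nat 2) (vcons (Eq Nat 2 2) 1 (refl Nat 2) (vcons (Eq Nat 2 2) 0 (refl Nat 2) (vnil (Eq Nat 2 2))))))
inferred type:
  Vec (Eq Nat 2 2) 5


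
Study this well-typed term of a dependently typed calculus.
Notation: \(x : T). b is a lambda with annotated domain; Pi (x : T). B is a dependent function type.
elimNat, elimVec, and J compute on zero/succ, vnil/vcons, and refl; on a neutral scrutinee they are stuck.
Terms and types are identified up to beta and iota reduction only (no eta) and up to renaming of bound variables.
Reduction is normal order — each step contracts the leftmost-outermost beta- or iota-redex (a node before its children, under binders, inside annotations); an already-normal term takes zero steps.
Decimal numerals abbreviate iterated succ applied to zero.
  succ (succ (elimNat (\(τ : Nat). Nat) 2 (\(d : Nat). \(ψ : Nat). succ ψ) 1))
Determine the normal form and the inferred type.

normal form:
  5
type:
  Nat
observation: the first redex contracted is an elimNat iota-redex; the normal form is reached in 4 normal-order steps.


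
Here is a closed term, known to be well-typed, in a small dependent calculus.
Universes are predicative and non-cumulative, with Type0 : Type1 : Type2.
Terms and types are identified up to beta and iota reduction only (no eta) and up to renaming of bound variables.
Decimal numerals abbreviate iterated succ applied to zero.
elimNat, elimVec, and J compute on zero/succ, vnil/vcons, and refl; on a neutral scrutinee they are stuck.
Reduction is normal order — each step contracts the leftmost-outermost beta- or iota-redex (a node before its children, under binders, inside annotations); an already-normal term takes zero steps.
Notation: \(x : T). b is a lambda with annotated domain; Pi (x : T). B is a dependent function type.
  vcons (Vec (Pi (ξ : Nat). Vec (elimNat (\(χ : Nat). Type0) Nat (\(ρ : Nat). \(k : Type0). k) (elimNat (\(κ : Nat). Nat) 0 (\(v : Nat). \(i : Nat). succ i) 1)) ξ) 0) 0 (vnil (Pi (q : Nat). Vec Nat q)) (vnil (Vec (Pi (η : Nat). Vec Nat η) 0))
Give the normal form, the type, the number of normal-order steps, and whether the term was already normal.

normal form:
  vcons (Vec (Pi (ξ : Nat). Vec Nat ξ) 0) 0 (vnil (Pi (χ : Nat). Vec Nat χ)) (vnil (Vec (Pi (ρ : Nat). Vec Nat ρ) 0))
type:
  Vec (Vec (Pi (ξ : Nat). Vec Nat ξ) 0) 1
reduction steps (normal order): 8
term was already normal: no
first redex: an elimNat iota-redex


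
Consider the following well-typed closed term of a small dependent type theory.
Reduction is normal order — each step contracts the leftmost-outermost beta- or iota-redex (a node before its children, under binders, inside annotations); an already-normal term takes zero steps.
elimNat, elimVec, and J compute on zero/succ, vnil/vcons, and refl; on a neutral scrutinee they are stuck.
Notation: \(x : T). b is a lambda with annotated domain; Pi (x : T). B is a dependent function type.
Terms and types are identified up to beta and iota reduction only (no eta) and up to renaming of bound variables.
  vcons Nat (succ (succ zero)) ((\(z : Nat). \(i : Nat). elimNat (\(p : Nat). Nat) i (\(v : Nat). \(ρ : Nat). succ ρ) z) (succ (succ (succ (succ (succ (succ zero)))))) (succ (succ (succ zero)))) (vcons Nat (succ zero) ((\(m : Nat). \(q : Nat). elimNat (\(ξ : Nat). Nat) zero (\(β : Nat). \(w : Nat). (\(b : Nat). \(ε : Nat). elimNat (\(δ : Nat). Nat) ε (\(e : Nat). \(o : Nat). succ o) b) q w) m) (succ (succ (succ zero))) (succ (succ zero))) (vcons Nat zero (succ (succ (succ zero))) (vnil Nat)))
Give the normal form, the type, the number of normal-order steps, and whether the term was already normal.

reduced normal form:
  vcons Nat (succ (succ zero)) (succ (succ (succ (succ (succ (succ (succ (succ (succ zero))))))))) (vcons Nat (succ zero) (succ (succ (succ (succ (succ (succ zero)))))) (vcons Nat zero (succ (succ (succ zero))) (vnil Nat)))
the term's type:
  Vec Nat (succ (succ (succ zero)))
normal-order step count: 60
started in normal form: no
first redex: a beta-redex


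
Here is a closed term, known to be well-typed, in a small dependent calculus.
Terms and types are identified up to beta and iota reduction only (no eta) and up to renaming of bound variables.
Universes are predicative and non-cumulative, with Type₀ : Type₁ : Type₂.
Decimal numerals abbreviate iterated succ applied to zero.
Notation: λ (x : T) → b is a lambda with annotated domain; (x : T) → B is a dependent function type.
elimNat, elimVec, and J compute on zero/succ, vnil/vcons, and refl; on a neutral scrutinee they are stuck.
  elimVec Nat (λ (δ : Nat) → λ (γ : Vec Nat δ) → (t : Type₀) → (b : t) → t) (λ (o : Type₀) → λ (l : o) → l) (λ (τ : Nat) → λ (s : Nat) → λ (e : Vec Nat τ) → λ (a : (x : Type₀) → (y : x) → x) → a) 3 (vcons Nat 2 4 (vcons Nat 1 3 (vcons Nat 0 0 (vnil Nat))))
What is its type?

type:
  (δ : Type₀) → (γ : δ) → δ


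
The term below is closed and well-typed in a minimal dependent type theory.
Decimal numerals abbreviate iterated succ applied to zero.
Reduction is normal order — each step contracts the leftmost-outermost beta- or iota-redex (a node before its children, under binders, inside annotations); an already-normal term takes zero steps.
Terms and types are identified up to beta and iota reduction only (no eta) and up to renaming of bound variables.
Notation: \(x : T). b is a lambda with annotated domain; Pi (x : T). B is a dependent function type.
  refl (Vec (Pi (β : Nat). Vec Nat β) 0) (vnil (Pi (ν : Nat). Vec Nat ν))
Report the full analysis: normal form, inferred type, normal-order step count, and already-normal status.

normal form:
  refl (Vec (Pi (β : Nat). Vec Nat β) 0) (vnil (Pi (ν : Nat). Vec Nat ν))
the term's type:
  Eq (Vec (Pi (β : Nat). Vec Nat β) 0) (vnil (Pi (ν : Nat). Vec Nat ν)) (vnil (Pi (i : Nat). Vec Nat i))
steps to reach normal form (normal order): 0
already normal: yes


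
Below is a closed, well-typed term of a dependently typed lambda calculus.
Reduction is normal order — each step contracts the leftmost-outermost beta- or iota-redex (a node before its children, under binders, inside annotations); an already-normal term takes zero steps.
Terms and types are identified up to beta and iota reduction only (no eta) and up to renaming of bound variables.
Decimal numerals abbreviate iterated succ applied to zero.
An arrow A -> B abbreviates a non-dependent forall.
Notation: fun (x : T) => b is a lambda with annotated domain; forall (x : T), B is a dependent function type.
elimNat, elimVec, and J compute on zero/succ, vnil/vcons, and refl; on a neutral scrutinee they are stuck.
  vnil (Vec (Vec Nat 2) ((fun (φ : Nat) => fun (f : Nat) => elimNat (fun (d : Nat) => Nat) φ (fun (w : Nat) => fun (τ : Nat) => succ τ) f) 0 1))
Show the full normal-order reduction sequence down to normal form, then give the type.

normal-order reduction sequence:
  vnil (Vec (Vec Nat 2) ((fun (φ : Nat) => fun (f : Nat) => elimNat (fun (d : Nat) => Nat) φ (fun (w : Nat) => fun (τ : Nat) => succ τ) f) 0 1))
  ~> vnil (Vec (Vec Nat 2) ((fun (φ : Nat) => elimNat (fun (f : Nat) => Nat) 0 (fun (d : Nat) => fun (w : Nat) => succ w) φ) 1))
  ~> vnil (Vec (Vec Nat 2) (elimNat (fun (φ : Nat) => Nat) 0 (fun (f : Nat) => fun (d : Nat) => succ d) 1))
  ~> vnil (Vec (Vec Nat 2) ((fun (φ : Nat) => fun (f : Nat) => succ f) 0 (elimNat (fun (d : Nat) => Nat) 0 (fun (w : Nat) => fun (τ : Nat) => succ τ) 0)))
  ~> vnil (Vec (Vec Nat 2) ((fun (φ : Nat) => succ φ) (elimNat (fun (f : Nat) => Nat) 0 (fun (d : Nat) => fun (w : Nat) => succ w) 0)))
  ~> vnil (Vec (Vec Nat 2) (succ (elimNat (fun (φ : Nat) => Nat) 0 (fun (f : Nat) => fun (d : Nat) => succ d) 0)))
  ~> vnil (Vec (Vec Nat 2) 1)
the term's type:
  Vec (Vec (Vec Nat 2) 1) 0


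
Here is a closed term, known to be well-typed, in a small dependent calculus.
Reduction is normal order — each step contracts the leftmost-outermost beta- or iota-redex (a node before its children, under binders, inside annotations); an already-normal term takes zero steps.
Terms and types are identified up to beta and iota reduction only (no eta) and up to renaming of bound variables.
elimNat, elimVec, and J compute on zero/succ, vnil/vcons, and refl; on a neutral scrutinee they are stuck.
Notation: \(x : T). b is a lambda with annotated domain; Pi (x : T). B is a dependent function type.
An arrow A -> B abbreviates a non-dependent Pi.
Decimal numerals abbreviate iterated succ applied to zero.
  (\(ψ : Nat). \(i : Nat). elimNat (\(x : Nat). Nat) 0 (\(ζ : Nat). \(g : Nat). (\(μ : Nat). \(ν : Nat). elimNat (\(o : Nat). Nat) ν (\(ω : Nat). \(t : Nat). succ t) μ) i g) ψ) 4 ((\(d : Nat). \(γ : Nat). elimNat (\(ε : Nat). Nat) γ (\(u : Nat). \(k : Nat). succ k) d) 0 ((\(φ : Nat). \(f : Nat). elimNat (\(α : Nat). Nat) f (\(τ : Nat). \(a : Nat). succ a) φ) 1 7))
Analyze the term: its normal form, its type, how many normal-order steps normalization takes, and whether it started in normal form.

reduced normal form:
  32
inferred type:
  Nat
reduction steps (normal order): 159
already normal: no
first redex: a beta-redex


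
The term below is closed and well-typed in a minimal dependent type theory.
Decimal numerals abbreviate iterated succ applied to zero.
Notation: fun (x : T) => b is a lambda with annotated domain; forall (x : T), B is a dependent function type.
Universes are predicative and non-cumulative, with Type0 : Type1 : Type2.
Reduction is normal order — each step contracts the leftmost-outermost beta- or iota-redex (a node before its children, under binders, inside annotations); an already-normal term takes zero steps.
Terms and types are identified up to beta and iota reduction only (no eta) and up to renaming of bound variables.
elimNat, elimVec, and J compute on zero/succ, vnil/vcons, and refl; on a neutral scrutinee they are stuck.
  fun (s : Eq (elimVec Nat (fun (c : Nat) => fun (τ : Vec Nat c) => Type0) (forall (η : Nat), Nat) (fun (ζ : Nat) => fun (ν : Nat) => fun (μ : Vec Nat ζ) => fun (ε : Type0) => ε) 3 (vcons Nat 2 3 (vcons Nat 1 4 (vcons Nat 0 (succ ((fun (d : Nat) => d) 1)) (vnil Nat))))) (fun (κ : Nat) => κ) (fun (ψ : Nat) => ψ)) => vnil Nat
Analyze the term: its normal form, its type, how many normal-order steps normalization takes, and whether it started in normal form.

resulting normal form:
  fun (s : Eq (forall (c : Nat), Nat) (fun (τ : Nat) => τ) (fun (η : Nat) => η)) => vnil Nat
inferred type:
  forall (s : Eq (forall (c : Nat), Nat) (fun (τ : Nat) => τ) (fun (η : Nat) => η)), Vec Nat 0
steps to reach normal form (normal order): 16
started in normal form: no
first contracted redex: an elimVec iota-redex


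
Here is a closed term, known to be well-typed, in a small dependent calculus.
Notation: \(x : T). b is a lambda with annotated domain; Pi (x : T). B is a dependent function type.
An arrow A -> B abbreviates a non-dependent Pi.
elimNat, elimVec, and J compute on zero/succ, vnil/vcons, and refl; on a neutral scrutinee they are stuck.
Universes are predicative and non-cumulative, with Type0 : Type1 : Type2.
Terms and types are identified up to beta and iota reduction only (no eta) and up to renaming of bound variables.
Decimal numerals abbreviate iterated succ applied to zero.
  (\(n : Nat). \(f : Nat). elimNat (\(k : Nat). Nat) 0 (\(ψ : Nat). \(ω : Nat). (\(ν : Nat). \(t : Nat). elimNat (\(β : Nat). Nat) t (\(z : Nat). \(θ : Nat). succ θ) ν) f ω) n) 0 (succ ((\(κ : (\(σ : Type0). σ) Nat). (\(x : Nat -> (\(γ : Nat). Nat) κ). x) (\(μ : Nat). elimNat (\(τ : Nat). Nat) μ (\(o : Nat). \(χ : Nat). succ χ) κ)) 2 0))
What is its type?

the term's type:
  Nat


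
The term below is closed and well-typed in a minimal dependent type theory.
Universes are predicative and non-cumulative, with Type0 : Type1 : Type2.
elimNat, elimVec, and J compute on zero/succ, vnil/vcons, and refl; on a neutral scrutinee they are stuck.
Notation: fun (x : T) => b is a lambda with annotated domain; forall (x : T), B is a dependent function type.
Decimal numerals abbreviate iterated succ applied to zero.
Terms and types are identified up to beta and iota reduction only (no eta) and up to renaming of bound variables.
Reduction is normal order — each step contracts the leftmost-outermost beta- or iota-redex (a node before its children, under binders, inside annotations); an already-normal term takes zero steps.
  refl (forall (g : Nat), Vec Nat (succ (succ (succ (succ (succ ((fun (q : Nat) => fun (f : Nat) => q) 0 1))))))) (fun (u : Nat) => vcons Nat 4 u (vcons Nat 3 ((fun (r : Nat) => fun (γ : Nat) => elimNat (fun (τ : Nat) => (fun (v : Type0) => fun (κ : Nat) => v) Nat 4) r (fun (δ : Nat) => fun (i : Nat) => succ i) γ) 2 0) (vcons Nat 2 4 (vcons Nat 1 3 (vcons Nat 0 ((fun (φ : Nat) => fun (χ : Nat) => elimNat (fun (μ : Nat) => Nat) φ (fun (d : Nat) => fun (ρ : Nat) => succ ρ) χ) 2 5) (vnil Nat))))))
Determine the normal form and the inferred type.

reduced normal form:
  refl (forall (g : Nat), Vec Nat 5) (fun (q : Nat) => vcons Nat 4 q (vcons Nat 3 2 (vcons Nat 2 4 (vcons Nat 1 3 (vcons Nat 0 7 (vnil Nat))))))
type:
  Eq (forall (g : Nat), Vec Nat 5) (fun (q : Nat) => vcons Nat 4 q (vcons Nat 3 2 (vcons Nat 2 4 (vcons Nat 1 3 (vcons Nat 0 7 (vnil Nat)))))) (fun (f : Nat) => vcons Nat 4 f (vcons Nat 3 2 (vcons Nat 2 4 (vcons Nat 1 3 (vcons Nat 0 7 (vnil Nat))))))
observation: the first redex contracted is a beta-redex; the normal form is reached in 23 normal-order steps.


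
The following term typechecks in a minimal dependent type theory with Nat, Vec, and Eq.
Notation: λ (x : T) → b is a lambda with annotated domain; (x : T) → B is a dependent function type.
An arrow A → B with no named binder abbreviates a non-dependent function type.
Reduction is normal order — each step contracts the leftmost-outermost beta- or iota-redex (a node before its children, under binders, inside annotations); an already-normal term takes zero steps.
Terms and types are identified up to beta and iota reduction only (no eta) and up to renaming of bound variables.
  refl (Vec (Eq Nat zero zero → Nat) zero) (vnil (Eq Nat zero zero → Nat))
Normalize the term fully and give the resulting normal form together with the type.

reduced normal form:
  refl (Vec (Eq Nat zero zero → Nat) zero) (vnil (Eq Nat zero zero → Nat))
inferred type:
  Eq (Vec (Eq Nat zero zero → Nat) zero) (vnil (Eq Nat zero zero → Nat)) (vnil (Eq Nat zero zero → Nat))
observation: the term is already in normal form.


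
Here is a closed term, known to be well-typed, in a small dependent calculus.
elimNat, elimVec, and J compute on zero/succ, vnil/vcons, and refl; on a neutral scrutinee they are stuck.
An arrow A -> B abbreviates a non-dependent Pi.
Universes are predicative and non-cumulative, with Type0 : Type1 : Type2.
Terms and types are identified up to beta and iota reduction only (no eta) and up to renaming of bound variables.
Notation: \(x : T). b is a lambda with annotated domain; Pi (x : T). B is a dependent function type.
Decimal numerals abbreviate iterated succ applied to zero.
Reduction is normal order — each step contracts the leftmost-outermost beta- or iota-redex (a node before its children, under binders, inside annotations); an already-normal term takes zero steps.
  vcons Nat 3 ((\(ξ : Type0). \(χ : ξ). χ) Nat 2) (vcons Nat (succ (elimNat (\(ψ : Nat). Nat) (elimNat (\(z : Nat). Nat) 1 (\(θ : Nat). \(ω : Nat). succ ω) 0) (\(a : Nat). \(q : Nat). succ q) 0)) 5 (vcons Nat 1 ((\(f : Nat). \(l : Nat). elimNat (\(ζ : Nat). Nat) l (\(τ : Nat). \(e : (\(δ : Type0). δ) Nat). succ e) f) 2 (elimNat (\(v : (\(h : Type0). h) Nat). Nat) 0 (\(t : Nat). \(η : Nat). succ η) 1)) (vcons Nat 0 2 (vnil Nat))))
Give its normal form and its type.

resulting normal form:
  vcons Nat 3 2 (vcons Nat 2 5 (vcons Nat 1 3 (vcons Nat 0 2 (vnil Nat))))
inferred type:
  Vec Nat 4


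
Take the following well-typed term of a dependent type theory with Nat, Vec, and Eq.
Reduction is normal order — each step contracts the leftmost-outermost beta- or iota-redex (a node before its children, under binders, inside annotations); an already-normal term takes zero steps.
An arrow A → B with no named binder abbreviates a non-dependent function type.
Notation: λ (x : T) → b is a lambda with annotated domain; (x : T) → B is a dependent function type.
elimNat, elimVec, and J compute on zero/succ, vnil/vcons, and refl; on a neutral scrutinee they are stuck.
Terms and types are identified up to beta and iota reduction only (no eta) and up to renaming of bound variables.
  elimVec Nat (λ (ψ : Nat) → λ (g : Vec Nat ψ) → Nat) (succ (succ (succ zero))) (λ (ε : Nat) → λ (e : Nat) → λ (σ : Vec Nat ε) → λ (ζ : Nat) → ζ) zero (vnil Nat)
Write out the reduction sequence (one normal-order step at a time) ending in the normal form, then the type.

normal-order reduction sequence:
  elimVec Nat (λ (ψ : Nat) → λ (g : Vec Nat ψ) → Nat) (succ (succ (succ zero))) (λ (ε : Nat) → λ (e : Nat) → λ (σ : Vec Nat ε) → λ (ζ : Nat) → ζ) zero (vnil Nat)
  ~> succ (succ (succ zero))
the term's type:
  Nat


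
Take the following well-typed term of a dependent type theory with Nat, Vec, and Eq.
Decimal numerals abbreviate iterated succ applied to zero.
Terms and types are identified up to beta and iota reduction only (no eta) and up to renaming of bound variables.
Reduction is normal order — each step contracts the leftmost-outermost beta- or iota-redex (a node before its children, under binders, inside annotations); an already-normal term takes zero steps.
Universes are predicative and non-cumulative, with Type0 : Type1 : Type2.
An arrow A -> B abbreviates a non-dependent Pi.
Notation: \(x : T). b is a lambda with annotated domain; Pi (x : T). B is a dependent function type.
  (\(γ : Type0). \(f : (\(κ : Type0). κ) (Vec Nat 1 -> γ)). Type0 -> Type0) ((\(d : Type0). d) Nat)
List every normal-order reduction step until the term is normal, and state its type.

reduction (normal order):
  (\(γ : Type0). \(f : (\(κ : Type0). κ) (Vec Nat 1 -> γ)). Type0 -> Type0) ((\(d : Type0). d) Nat)
  ~> \(γ : (\(f : Type0). f) (Vec Nat 1 -> (\(κ : Type0). κ) Nat)). Type0 -> Type0
  ~> \(γ : Vec Nat 1 -> (\(f : Type0). f) Nat). Type0 -> Type0
  ~> \(γ : Vec Nat 1 -> Nat). Type0 -> Type0
type:
  (Vec Nat 1 -> Nat) -> Type1


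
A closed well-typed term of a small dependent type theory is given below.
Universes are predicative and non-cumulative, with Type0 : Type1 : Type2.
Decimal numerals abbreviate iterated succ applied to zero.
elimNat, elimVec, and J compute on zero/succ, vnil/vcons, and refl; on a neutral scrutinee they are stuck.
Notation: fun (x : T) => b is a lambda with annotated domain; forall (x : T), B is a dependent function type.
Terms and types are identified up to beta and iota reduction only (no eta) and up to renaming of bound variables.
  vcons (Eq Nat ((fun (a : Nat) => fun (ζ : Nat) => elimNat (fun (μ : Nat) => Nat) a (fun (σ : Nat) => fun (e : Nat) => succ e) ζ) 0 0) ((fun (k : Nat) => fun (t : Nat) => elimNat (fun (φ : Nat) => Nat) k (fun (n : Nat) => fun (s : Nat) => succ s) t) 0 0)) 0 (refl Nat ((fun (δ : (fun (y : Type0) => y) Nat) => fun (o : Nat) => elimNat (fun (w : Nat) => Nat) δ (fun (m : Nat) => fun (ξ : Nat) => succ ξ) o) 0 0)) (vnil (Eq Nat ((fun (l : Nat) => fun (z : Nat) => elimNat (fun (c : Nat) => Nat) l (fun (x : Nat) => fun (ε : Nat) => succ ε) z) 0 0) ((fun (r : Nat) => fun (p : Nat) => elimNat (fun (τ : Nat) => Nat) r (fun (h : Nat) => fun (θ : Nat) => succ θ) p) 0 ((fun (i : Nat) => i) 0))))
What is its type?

inferred type:
  Vec (Eq Nat 0 0) 1


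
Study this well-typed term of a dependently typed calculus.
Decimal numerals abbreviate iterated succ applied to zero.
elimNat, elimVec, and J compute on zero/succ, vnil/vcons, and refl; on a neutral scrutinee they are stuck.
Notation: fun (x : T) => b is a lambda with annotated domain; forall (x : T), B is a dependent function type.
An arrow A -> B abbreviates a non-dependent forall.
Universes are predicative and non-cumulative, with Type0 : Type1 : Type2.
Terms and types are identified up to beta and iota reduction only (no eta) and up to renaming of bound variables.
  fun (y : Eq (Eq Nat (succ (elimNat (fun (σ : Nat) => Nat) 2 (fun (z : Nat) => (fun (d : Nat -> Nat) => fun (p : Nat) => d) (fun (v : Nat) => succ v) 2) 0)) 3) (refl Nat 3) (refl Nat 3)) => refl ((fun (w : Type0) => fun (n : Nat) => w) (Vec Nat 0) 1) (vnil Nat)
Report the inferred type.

inferred type:
  Eq (Eq Nat 3 3) (refl Nat 3) (refl Nat 3) -> Eq (Vec Nat 0) (vnil Nat) (vnil Nat)


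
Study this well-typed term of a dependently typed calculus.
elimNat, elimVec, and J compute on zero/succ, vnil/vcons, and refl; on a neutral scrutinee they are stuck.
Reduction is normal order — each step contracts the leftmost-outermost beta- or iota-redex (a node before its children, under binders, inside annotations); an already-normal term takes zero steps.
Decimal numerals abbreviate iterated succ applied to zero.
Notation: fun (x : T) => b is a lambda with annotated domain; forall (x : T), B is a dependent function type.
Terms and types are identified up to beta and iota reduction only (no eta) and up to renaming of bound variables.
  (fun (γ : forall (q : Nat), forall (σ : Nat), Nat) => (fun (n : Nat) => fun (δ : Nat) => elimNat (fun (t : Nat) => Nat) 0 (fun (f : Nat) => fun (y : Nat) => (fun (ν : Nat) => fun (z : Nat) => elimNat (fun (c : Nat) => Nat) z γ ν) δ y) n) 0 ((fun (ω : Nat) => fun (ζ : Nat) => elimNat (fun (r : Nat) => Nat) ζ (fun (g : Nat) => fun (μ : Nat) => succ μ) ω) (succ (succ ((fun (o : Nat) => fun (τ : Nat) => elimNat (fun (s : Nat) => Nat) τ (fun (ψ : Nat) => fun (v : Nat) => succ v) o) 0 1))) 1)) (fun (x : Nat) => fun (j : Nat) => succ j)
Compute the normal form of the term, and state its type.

reduced normal form:
  0
type:
  Nat
observation: the leftmost-outermost redex is a beta-redex, and normalization takes 4 steps.


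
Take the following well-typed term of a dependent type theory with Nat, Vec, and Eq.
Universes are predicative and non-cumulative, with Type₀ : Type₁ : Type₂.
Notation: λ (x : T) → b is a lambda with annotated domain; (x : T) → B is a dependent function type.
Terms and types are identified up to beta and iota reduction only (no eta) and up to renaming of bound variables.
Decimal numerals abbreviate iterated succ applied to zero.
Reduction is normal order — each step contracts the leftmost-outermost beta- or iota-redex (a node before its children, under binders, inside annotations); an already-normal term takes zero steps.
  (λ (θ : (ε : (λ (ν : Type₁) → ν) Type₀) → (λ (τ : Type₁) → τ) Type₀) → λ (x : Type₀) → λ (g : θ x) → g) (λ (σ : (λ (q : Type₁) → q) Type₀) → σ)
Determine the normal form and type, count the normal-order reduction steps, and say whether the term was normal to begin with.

reduced normal form:
  λ (θ : Type₀) → λ (ε : θ) → ε
type:
  (θ : Type₀) → (ε : θ) → θ
normal-order step count: 2
term was already normal: no
first contracted redex: a beta-redex


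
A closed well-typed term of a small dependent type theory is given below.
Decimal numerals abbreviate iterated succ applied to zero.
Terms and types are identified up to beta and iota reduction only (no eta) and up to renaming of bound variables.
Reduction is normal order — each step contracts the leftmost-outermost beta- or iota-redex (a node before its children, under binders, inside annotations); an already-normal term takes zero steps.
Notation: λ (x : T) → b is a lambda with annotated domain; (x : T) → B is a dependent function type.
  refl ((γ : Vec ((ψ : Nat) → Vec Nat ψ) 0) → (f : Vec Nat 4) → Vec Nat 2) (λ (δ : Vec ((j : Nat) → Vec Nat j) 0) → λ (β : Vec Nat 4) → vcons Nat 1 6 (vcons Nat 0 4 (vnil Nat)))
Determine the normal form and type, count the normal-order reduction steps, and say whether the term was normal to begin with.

resulting normal form:
  refl ((γ : Vec ((ψ : Nat) → Vec Nat ψ) 0) → (f : Vec Nat 4) → Vec Nat 2) (λ (δ : Vec ((j : Nat) → Vec Nat j) 0) → λ (β : Vec Nat 4) → vcons Nat 1 6 (vcons Nat 0 4 (vnil Nat)))
the term's type:
  Eq ((γ : Vec ((ψ : Nat) → Vec Nat ψ) 0) → (f : Vec Nat 4) → Vec Nat 2) (λ (δ : Vec ((j : Nat) → Vec Nat j) 0) → λ (β : Vec Nat 4) → vcons Nat 1 6 (vcons Nat 0 4 (vnil Nat))) (λ (e : Vec ((l : Nat) → Vec Nat l) 0) → λ (o : Vec Nat 4) → vcons Nat 1 6 (vcons Nat 0 4 (vnil Nat)))
normal-order step count: 0
term was already normal: yes


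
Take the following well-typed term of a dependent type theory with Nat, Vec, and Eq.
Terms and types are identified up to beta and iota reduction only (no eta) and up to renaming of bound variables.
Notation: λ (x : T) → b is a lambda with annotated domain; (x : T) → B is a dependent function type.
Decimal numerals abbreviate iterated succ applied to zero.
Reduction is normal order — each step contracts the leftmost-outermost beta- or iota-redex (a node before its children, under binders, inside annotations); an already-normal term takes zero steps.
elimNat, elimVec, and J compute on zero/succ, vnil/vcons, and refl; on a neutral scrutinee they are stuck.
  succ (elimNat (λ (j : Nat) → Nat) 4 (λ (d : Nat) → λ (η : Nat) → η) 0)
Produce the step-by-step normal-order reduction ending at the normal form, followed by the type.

normal-order reduction:
  succ (elimNat (λ (j : Nat) → Nat) 4 (λ (d : Nat) → λ (η : Nat) → η) 0)
  ~> 5
type:
  Nat


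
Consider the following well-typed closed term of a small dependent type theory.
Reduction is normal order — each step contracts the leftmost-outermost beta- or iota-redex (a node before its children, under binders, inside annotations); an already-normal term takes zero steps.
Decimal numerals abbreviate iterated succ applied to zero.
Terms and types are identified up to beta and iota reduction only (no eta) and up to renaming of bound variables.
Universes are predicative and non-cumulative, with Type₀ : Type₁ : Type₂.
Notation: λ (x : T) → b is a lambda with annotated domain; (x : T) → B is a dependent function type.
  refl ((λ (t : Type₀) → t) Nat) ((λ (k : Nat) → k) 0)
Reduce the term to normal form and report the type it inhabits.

normal form:
  refl Nat 0
inferred type:
  Eq Nat 0 0


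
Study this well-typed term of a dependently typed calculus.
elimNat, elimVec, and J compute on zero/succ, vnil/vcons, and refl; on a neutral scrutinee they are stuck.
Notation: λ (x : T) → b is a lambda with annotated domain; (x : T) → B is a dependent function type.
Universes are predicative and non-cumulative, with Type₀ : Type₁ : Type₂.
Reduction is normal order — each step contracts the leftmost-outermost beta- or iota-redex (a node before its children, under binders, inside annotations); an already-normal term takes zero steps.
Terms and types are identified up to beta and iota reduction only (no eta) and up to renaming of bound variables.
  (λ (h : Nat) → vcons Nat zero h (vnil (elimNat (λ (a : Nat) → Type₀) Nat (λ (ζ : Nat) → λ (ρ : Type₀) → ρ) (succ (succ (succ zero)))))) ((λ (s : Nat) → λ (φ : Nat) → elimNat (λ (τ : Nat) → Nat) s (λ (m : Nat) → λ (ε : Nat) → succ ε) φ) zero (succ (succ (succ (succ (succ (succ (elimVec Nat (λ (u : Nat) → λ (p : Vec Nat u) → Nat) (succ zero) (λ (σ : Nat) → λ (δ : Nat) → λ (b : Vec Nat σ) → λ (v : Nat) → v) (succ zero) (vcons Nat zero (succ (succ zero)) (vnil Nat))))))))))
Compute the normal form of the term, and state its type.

resulting normal form:
  vcons Nat zero (succ (succ (succ (succ (succ (succ (succ zero))))))) (vnil Nat)
inferred type:
  Vec Nat (succ zero)
observation: the first redex contracted is a beta-redex; the normal form is reached in 41 normal-order steps.


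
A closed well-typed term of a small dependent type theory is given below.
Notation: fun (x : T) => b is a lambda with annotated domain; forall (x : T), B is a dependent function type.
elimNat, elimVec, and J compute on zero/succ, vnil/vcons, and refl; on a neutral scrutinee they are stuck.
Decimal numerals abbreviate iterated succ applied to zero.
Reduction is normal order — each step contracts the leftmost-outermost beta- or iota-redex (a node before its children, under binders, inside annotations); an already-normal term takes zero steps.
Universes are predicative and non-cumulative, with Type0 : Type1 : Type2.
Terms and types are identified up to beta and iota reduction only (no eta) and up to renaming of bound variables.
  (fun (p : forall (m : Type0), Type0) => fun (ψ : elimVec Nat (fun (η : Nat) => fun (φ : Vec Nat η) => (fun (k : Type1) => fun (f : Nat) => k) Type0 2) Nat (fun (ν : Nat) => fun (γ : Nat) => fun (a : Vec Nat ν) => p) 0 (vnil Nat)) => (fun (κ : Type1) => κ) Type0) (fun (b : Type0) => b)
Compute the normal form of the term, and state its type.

normal form:
  fun (p : Nat) => Type0
the term's type:
  forall (p : Nat), Type1


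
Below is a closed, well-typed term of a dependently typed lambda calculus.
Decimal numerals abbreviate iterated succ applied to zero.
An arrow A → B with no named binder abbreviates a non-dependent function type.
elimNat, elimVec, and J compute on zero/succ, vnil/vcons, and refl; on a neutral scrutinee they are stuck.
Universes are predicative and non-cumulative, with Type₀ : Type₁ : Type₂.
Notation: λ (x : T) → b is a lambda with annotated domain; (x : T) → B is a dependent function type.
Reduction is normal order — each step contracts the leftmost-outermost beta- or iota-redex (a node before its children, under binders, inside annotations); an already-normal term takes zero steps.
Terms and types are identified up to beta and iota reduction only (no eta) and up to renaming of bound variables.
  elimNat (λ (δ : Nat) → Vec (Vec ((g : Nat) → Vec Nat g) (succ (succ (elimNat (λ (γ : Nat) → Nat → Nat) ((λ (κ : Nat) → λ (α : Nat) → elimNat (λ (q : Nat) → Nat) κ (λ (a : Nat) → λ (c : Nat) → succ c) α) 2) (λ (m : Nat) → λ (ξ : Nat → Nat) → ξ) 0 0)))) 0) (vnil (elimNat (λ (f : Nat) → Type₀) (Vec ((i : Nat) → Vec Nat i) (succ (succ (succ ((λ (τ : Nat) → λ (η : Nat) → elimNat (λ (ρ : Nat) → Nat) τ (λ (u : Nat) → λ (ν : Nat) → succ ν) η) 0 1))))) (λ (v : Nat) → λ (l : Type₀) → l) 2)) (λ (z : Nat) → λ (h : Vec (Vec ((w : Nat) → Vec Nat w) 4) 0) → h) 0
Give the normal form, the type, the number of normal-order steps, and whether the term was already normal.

reduced normal form:
  vnil (Vec ((δ : Nat) → Vec Nat δ) 4)
type:
  Vec (Vec ((δ : Nat) → Vec Nat δ) 4) 0
steps to reach normal form (normal order): 14
already normal: no
first contracted redex: an elimNat iota-redex


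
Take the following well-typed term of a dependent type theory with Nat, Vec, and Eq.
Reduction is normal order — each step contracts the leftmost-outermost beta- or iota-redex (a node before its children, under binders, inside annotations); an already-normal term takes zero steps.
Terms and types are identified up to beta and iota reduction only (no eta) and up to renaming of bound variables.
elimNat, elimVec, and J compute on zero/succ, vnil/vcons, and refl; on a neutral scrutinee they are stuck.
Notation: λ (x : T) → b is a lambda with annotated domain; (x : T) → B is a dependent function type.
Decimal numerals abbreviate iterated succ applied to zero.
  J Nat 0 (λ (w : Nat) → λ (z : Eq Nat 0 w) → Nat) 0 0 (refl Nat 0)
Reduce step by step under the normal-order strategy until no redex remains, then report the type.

reduction (normal order):
  J Nat 0 (λ (w : Nat) → λ (z : Eq Nat 0 w) → Nat) 0 0 (refl Nat 0)
  ~> 0
the term's type:
  Nat
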